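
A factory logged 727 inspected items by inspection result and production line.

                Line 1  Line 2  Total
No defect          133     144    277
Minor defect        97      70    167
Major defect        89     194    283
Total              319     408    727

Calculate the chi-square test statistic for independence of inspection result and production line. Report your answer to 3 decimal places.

33.364

Grand total N = 727.
Expected counts (row total × column total / N):
  No defect, Line 1: 277×319/727 = 121.5447
  No defect, Line 2: 277×408/727 = 155.4553
  Minor defect, Line 1: 167×319/727 = 73.2779
  Minor defect, Line 2: 167×408/727 = 93.7221
  Major defect, Line 1: 283×319/727 = 124.1774
  Major defect, Line 2: 283×408/727 = 158.8226
Contributions (O − E)²/E:
  (133 − 121.5447)²/121.5447 = 1.0796
  (144 − 155.4553)²/155.4553 = 0.8441
  (97 − 73.2779)²/73.2779 = 7.6795
  (70 − 93.7221)²/93.7221 = 6.0043
  (89 − 124.1774)²/124.1774 = 9.9652
  (194 − 158.8226)²/158.8226 = 7.7914
χ² = 1.0796 + 0.8441 + 7.6795 + 6.0043 + 9.9652 + 7.7914 = 33.364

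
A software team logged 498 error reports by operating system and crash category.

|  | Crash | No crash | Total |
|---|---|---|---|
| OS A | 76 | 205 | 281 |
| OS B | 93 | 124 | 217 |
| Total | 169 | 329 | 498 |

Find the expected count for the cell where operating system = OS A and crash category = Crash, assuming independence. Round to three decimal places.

95.359

Row total (OS A) = 281; column total (Crash) = 169; grand total N = 498.
Expected count = (row total × column total) / N = 281 × 169 / 498 = 95.359.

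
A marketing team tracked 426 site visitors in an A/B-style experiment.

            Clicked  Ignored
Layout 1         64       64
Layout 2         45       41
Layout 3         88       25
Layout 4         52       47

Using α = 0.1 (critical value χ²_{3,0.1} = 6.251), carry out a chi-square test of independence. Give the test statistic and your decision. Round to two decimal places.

Row totals: 128, 86, 113, 99. Column totals: 249, 177. Grand total N = 426.
Expected counts (row total × column total / N):
  Layout 1, Clicked: 128×249/426 = 74.817
  Layout 1, Ignored: 128×177/426 = 53.183
  Layout 2, Clicked: 86×249/426 = 50.268
  Layout 2, Ignored: 86×177/426 = 35.732
  Layout 3, Clicked: 113×249/426 = 66.049
  Layout 3, Ignored: 113×177/426 = 46.951
  Layout 4, Clicked: 99×249/426 = 57.866
  Layout 4, Ignored: 99×177/426 = 41.134
Contributions (O − E)²/E:
  (64 − 74.817)²/74.817 = 1.5639
  (64 − 53.183)²/53.183 = 2.2001
  (45 − 50.268)²/50.268 = 0.5521
  (41 − 35.732)²/35.732 = 0.7767
  (88 − 66.049)²/66.049 = 7.2953
  (25 − 46.951)²/46.951 = 10.2628
  (52 − 57.866)²/57.866 = 0.5946
  (47 − 41.134)²/41.134 = 0.8365
χ² = 1.5639 + 2.2001 + 0.5521 + 0.7767 + 7.2953 + 10.2628 + 0.5946 + 0.8365 = 24.08
df = (4−1)(2−1) = 3. Since 24.08 > 6.251, reject the null hypothesis of independence at α = 0.1.

24.08; reject H₀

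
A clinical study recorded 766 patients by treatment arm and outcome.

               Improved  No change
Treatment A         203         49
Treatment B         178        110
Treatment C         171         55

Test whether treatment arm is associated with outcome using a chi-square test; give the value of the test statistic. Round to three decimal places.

25.535

Row totals: 252, 288, 226. Column totals: 552, 214. Grand total N = 766.
Expected counts (row total × column total / N):
  Treatment A, Improved: 252×552/766 = 181.5979
  Treatment A, No change: 252×214/766 = 70.4021
  Treatment B, Improved: 288×552/766 = 207.5405
  Treatment B, No change: 288×214/766 = 80.4595
  Treatment C, Improved: 226×552/766 = 162.8616
  Treatment C, No change: 226×214/766 = 63.1384
Contributions (O − E)²/E:
  (203 − 181.5979)²/181.5979 = 2.5223
  (49 − 70.4021)²/70.4021 = 6.5062
  (178 − 207.5405)²/207.5405 = 4.2047
  (110 − 80.4595)²/80.4595 = 10.8457
  (171 − 162.8616)²/162.8616 = 0.4067
  (55 − 63.1384)²/63.1384 = 1.0490
χ² = 2.5223 + 6.5062 + 4.2047 + 10.8457 + 0.4067 + 1.0490 = 25.535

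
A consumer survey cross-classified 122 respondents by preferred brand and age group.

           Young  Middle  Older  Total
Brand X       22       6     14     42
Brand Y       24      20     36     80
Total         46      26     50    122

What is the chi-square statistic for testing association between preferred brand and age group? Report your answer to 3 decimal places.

6.057

Grand total N = 122.
Expected counts (row total × column total / N):
  Brand X, Young: 42×46/122 = 15.8361
  Brand X, Middle: 42×26/122 = 8.9508
  Brand X, Older: 42×50/122 = 17.2131
  Brand Y, Young: 80×46/122 = 30.1639
  Brand Y, Middle: 80×26/122 = 17.0492
  Brand Y, Older: 80×50/122 = 32.7869
Contributions (O − E)²/E:
  (22 − 15.8361)²/15.8361 = 2.3992
  (6 − 8.9508)²/8.9508 = 0.9728
  (14 − 17.2131)²/17.2131 = 0.5998
  (24 − 30.1639)²/30.1639 = 1.2596
  (20 − 17.0492)²/17.0492 = 0.5107
  (36 − 32.7869)²/32.7869 = 0.3149
χ² = 2.3992 + 0.9728 + 0.5998 + 1.2596 + 0.5107 + 0.3149 = 6.057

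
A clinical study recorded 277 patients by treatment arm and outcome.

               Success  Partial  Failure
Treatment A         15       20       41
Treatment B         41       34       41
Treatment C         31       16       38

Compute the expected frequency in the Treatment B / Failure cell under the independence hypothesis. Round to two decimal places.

50.25

Row total (Treatment B) = 116; column total (Failure) = 120; grand total N = 277.
Expected count = (row total × column total) / N = 116 × 120 / 277 = 50.25.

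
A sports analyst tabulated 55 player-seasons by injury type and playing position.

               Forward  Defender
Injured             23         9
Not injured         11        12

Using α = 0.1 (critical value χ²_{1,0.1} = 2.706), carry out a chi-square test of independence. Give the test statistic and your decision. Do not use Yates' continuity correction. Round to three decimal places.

Row totals: 32, 23. Column totals: 34, 21. Grand total N = 55.
Expected counts (row total × column total / N):
  Injured, Forward: 32×34/55 = 19.7818
  Injured, Defender: 32×21/55 = 12.2182
  Not injured, Forward: 23×34/55 = 14.2182
  Not injured, Defender: 23×21/55 = 8.7818
Contributions (O − E)²/E:
  (23 − 19.7818)²/19.7818 = 0.5236
  (9 − 12.2182)²/12.2182 = 0.8477
  (11 − 14.2182)²/14.2182 = 0.7284
  (12 − 8.7818)²/8.7818 = 1.1793
χ² = 0.5236 + 0.8477 + 0.7284 + 1.1793 = 3.279
df = (2−1)(2−1) = 1. Since 3.279 > 2.706, reject the null hypothesis of independence at α = 0.1.

3.279; reject H₀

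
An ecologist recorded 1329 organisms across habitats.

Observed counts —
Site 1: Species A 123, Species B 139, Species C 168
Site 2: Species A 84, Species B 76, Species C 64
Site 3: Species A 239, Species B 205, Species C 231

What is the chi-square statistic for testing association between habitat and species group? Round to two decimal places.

Row totals: 430, 224, 675. Column totals: 446, 420, 463. Grand total N = 1329.
Expected counts (row total × column total / N):
  Site 1, Species A: 430×446/1329 = 144.304
  Site 1, Species B: 430×420/1329 = 135.892
  Site 1, Species C: 430×463/1329 = 149.804
  Site 2, Species A: 224×446/1329 = 75.172
  Site 2, Species B: 224×420/1329 = 70.790
  Site 2, Species C: 224×463/1329 = 78.038
  Site 3, Species A: 675×446/1329 = 226.524
  Site 3, Species B: 675×420/1329 = 213.318
  Site 3, Species C: 675×463/1329 = 235.158
Contributions (O − E)²/E:
  (123 − 144.304)²/144.304 = 3.1452
  (139 − 135.892)²/135.892 = 0.0711
  (168 − 149.804)²/149.804 = 2.2102
  (84 − 75.172)²/75.172 = 1.0367
  (76 − 70.790)²/70.790 = 0.3834
  (64 − 78.038)²/78.038 = 2.5252
  (239 − 226.524)²/226.524 = 0.6871
  (205 − 213.318)²/213.318 = 0.3243
  (231 − 235.158)²/235.158 = 0.0735
χ² = 3.1452 + 0.0711 + 2.2102 + 1.0367 + 0.3834 + 2.5252 + 0.6871 + 0.3243 + 0.0735 = 10.46

10.46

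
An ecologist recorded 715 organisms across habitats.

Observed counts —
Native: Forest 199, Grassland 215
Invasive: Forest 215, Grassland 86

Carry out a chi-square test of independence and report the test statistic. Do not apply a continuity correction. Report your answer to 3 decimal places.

39.020

Row totals: 414, 301. Column totals: 414, 301. Grand total N = 715.
Expected counts (row total × column total / N):
  Native, Forest: 414×414/715 = 239.7147
  Native, Grassland: 414×301/715 = 174.2853
  Invasive, Forest: 301×414/715 = 174.2853
  Invasive, Grassland: 301×301/715 = 126.7147
Contributions (O − E)²/E:
  (199 − 239.7147)²/239.7147 = 6.9152
  (215 − 174.2853)²/174.2853 = 9.5113
  (215 − 174.2853)²/174.2853 = 9.5113
  (86 − 126.7147)²/126.7147 = 13.0820
χ² = 6.9152 + 9.5113 + 9.5113 + 13.0820 = 39.020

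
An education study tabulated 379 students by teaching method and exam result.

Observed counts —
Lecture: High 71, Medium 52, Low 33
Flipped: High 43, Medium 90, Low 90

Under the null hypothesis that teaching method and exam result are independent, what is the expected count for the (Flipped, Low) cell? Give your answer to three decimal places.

72.372

Row total (Flipped) = 223; column total (Low) = 123; grand total N = 379.
Expected count = (row total × column total) / N = 223 × 123 / 379 = 72.372.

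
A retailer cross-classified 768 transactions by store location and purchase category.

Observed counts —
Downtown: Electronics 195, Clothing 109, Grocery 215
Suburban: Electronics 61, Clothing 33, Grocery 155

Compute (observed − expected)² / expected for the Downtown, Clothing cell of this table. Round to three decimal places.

1.772

Row total (Downtown) = 519; column total (Clothing) = 142; N = 768.
Expected count E = 519 × 142 / 768 = 95.9609.
Contribution = (O − E)²/E = (109 − 95.9609)² / 95.9609 = 1.772.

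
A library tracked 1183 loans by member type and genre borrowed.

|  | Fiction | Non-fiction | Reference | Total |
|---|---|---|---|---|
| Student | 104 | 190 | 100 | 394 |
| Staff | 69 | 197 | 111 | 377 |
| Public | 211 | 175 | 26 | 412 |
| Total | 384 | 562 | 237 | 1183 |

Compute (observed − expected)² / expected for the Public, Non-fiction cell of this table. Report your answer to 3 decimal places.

2.195

Row total (Public) = 412; column total (Non-fiction) = 562; N = 1183.
Expected count E = 412 × 562 / 1183 = 195.7261.
Contribution = (O − E)²/E = (175 − 195.7261)² / 195.7261 = 2.195.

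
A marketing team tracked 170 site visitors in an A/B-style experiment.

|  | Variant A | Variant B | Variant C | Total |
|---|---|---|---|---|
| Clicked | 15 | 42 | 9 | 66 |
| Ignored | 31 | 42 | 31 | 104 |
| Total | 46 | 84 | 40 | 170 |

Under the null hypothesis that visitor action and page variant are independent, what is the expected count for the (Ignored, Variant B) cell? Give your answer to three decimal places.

Row total (Ignored) = 104; column total (Variant B) = 84; grand total N = 170.
Expected count = (row total × column total) / N = 104 × 84 / 170 = 51.388.

51.388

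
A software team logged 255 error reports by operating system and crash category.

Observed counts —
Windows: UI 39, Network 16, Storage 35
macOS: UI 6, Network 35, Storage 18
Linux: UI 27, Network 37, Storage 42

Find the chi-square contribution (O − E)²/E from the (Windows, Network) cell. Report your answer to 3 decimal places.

7.301

Row total (Windows) = 90; column total (Network) = 88; N = 255.
Expected count E = 90 × 88 / 255 = 31.05882.
Contribution = (O − E)²/E = (16 − 31.05882)² / 31.05882 = 7.301.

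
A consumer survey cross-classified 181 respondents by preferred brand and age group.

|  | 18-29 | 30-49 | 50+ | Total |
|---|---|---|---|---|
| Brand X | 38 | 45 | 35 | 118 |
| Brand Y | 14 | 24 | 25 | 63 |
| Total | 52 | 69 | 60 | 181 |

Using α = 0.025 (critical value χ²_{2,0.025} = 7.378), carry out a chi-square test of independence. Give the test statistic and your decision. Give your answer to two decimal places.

Grand total N = 181.
Expected counts (row total × column total / N):
  Brand X, 18-29: 118×52/181 = 33.901
  Brand X, 30-49: 118×69/181 = 44.983
  Brand X, 50+: 118×60/181 = 39.116
  Brand Y, 18-29: 63×52/181 = 18.099
  Brand Y, 30-49: 63×69/181 = 24.017
  Brand Y, 50+: 63×60/181 = 20.884
Contributions (O − E)²/E:
  (38 − 33.901)²/33.901 = 0.4956
  (45 − 44.983)²/44.983 = 0.0000
  (35 − 39.116)²/39.116 = 0.4331
  (14 − 18.099)²/18.099 = 0.9283
  (24 − 24.017)²/24.017 = 0.0000
  (25 − 20.884)²/20.884 = 0.8112
χ² = 0.4956 + 0.0000 + 0.4331 + 0.9283 + 0.0000 + 0.8112 = 2.67
df = (2−1)(3−1) = 2. Since 2.67 < 7.378, fail to reject the null hypothesis of independence at α = 0.025.

2.67; fail to reject H₀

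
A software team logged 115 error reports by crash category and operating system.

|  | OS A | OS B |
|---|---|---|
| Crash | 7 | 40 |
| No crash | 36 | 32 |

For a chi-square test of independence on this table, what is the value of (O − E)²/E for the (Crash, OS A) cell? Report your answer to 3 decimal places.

6.362

Row total (Crash) = 47; column total (OS A) = 43; N = 115.
Expected count E = 47 × 43 / 115 = 17.5739.
Contribution = (O − E)²/E = (7 − 17.5739)² / 17.5739 = 6.362.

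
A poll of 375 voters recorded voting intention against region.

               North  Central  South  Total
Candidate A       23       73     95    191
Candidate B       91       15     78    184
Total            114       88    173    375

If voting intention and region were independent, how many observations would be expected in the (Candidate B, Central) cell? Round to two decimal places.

Row total (Candidate B) = 184; column total (Central) = 88; grand total N = 375.
Expected count = (row total × column total) / N = 184 × 88 / 375 = 43.18.

43.18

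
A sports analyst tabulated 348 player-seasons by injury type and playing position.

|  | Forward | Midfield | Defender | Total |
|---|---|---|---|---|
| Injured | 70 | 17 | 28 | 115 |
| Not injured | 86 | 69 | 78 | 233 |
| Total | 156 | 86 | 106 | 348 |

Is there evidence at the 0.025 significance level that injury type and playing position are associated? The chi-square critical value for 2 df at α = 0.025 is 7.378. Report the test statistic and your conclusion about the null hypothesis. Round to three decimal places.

Grand total N = 348.
Expected counts (row total × column total / N):
  Injured, Forward: 115×156/348 = 51.5517
  Injured, Midfield: 115×86/348 = 28.4195
  Injured, Defender: 115×106/348 = 35.0287
  Not injured, Forward: 233×156/348 = 104.4483
  Not injured, Midfield: 233×86/348 = 57.5805
  Not injured, Defender: 233×106/348 = 70.9713
Contributions (O − E)²/E:
  (70 − 51.5517)²/51.5517 = 6.6019
  (17 − 28.4195)²/28.4195 = 4.5886
  (28 − 35.0287)²/35.0287 = 1.4103
  (86 − 104.4483)²/104.4483 = 3.2585
  (69 − 57.5805)²/57.5805 = 2.2647
  (78 − 70.9713)²/70.9713 = 0.6961
χ² = 6.6019 + 4.5886 + 1.4103 + 3.2585 + 2.2647 + 0.6961 = 18.820
df = (2−1)(3−1) = 2. Since 18.820 > 7.378, reject the null hypothesis of independence at α = 0.025.

18.820; reject H₀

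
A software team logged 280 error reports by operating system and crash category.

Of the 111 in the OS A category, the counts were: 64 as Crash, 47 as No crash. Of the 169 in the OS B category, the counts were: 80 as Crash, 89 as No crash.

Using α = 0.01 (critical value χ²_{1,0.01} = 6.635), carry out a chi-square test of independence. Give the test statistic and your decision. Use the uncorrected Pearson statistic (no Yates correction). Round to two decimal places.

Row totals: 111, 169. Column totals: 144, 136. Grand total N = 280.
Expected counts (row total × column total / N):
  OS A, Crash: 111×144/280 = 57.086
  OS A, No crash: 111×136/280 = 53.914
  OS B, Crash: 169×144/280 = 86.914
  OS B, No crash: 169×136/280 = 82.086
Contributions (O − E)²/E:
  (64 − 57.086)²/57.086 = 0.8374
  (47 − 53.914)²/53.914 = 0.8867
  (80 − 86.914)²/86.914 = 0.5500
  (89 − 82.086)²/82.086 = 0.5824
χ² = 0.8374 + 0.8867 + 0.5500 + 0.5824 = 2.86
df = (2−1)(2−1) = 1. Since 2.86 < 6.635, fail to reject the null hypothesis of independence at α = 0.01.

2.86; fail to reject H₀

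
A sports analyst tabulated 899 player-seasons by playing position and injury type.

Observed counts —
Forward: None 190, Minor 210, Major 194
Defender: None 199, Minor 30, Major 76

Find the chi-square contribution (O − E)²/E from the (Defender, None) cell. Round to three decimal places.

34.040

Row total (Defender) = 305; column total (None) = 389; N = 899.
Expected count E = 305 × 389 / 899 = 131.97442.
Contribution = (O − E)²/E = (199 − 131.97442)² / 131.97442 = 34.040.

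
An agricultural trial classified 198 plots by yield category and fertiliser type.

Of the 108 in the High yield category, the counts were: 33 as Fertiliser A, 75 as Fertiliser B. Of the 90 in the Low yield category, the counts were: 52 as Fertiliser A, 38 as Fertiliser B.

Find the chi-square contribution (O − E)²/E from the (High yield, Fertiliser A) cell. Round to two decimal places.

Row total (High yield) = 108; column total (Fertiliser A) = 85; N = 198.
Expected count E = 108 × 85 / 198 = 46.364.
Contribution = (O − E)²/E = (33 − 46.364)² / 46.364 = 3.85.

3.85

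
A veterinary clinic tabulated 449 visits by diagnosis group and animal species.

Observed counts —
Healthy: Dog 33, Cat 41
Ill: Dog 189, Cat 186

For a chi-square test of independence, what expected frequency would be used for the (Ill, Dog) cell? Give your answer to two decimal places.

185.41

Row total (Ill) = 375; column total (Dog) = 222; grand total N = 449.
Expected count = (row total × column total) / N = 375 × 222 / 449 = 185.41.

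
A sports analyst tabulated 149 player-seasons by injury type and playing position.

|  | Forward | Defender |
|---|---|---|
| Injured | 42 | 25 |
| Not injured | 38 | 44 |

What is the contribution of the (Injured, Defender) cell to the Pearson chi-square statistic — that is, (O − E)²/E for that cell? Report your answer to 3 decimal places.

1.171

Row total (Injured) = 67; column total (Defender) = 69; N = 149.
Expected count E = 67 × 69 / 149 = 31.0268.
Contribution = (O − E)²/E = (25 − 31.0268)² / 31.0268 = 1.171.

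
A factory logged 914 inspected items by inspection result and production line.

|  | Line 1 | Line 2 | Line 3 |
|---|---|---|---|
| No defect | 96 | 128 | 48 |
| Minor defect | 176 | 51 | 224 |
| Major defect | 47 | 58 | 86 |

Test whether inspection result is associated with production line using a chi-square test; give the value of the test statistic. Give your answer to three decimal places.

Row totals: 272, 451, 191. Column totals: 319, 237, 358. Grand total N = 914.
Expected counts (row total × column total / N):
  No defect, Line 1: 272×319/914 = 94.9322
  No defect, Line 2: 272×237/914 = 70.5295
  No defect, Line 3: 272×358/914 = 106.5383
  Minor defect, Line 1: 451×319/914 = 157.4059
  Minor defect, Line 2: 451×237/914 = 116.9442
  Minor defect, Line 3: 451×358/914 = 176.6499
  Major defect, Line 1: 191×319/914 = 66.6619
  Major defect, Line 2: 191×237/914 = 49.5263
  Major defect, Line 3: 191×358/914 = 74.8118
Contributions (O − E)²/E:
  (96 − 94.9322)²/94.9322 = 0.0120
  (128 − 70.5295)²/70.5295 = 46.8295
  (48 − 106.5383)²/106.5383 = 32.1643
  (176 − 157.4059)²/157.4059 = 2.1965
  (51 − 116.9442)²/116.9442 = 37.1856
  (224 − 176.6499)²/176.6499 = 12.6920
  (47 − 66.6619)²/66.6619 = 5.7993
  (58 − 49.5263)²/49.5263 = 1.4498
  (86 − 74.8118)²/74.8118 = 1.6732
χ² = 0.0120 + 46.8295 + 32.1643 + 2.1965 + 37.1856 + 12.6920 + 5.7993 + 1.4498 + 1.6732 = 140.002

140.002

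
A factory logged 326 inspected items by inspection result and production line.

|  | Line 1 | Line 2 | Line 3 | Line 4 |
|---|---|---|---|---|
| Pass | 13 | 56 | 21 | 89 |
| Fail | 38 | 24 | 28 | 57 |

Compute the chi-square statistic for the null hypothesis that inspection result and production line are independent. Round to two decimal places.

30.22

Row totals: 179, 147. Column totals: 51, 80, 49, 146. Grand total N = 326.
Expected counts (row total × column total / N):
  Pass, Line 1: 179×51/326 = 28.003
  Pass, Line 2: 179×80/326 = 43.926
  Pass, Line 3: 179×49/326 = 26.905
  Pass, Line 4: 179×146/326 = 80.166
  Fail, Line 1: 147×51/326 = 22.997
  Fail, Line 2: 147×80/326 = 36.074
  Fail, Line 3: 147×49/326 = 22.095
  Fail, Line 4: 147×146/326 = 65.834
Contributions (O − E)²/E:
  (13 − 28.003)²/28.003 = 8.0381
  (56 − 43.926)²/43.926 = 3.3188
  (21 − 26.905)²/26.905 = 1.2960
  (89 − 80.166)²/80.166 = 0.9735
  (38 − 22.997)²/22.997 = 9.7878
  (24 − 36.074)²/36.074 = 4.0412
  (28 − 22.095)²/22.095 = 1.5781
  (57 − 65.834)²/65.834 = 1.1854
χ² = 8.0381 + 3.3188 + 1.2960 + 0.9735 + 9.7878 + 4.0412 + 1.5781 + 1.1854 = 30.22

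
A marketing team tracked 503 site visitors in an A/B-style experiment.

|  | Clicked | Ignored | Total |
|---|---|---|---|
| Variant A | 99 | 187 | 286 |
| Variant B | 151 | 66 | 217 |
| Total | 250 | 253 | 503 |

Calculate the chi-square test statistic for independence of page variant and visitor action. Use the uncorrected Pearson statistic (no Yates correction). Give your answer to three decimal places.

Grand total N = 503.
Expected counts (row total × column total / N):
  Variant A, Clicked: 286×250/503 = 142.14712
  Variant A, Ignored: 286×253/503 = 143.85288
  Variant B, Clicked: 217×250/503 = 107.85288
  Variant B, Ignored: 217×253/503 = 109.14712
Contributions (O − E)²/E:
  (99 − 142.14712)²/142.14712 = 13.0968
  (187 − 143.85288)²/143.85288 = 12.9415
  (151 − 107.85288)²/107.85288 = 17.2612
  (66 − 109.14712)²/109.14712 = 17.0566
χ² = 13.0968 + 12.9415 + 17.2612 + 17.0566 = 60.356

60.356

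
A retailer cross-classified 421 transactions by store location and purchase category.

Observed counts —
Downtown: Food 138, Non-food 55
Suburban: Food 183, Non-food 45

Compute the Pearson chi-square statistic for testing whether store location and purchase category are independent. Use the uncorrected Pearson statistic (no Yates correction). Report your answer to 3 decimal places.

4.429

Row totals: 193, 228. Column totals: 321, 100. Grand total N = 421.
Expected counts (row total × column total / N):
  Downtown, Food: 193×321/421 = 147.1568
  Downtown, Non-food: 193×100/421 = 45.8432
  Suburban, Food: 228×321/421 = 173.8432
  Suburban, Non-food: 228×100/421 = 54.1568
Contributions (O − E)²/E:
  (138 − 147.1568)²/147.1568 = 0.5698
  (55 − 45.8432)²/45.8432 = 1.8290
  (183 − 173.8432)²/173.8432 = 0.4823
  (45 − 54.1568)²/54.1568 = 1.5482
χ² = 0.5698 + 1.8290 + 0.4823 + 1.5482 = 4.429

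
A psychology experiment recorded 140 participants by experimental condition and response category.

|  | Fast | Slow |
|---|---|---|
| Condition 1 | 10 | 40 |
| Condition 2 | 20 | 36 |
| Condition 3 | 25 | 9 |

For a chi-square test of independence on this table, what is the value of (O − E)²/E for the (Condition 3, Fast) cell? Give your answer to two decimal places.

Row total (Condition 3) = 34; column total (Fast) = 55; N = 140.
Expected count E = 34 × 55 / 140 = 13.357.
Contribution = (O − E)²/E = (25 − 13.357)² / 13.357 = 10.15.

10.15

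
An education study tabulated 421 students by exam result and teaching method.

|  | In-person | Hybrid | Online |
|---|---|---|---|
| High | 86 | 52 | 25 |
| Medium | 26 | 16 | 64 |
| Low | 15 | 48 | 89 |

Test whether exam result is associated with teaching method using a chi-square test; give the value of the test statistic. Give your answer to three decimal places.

Row totals: 163, 106, 152. Column totals: 127, 116, 178. Grand total N = 421.
Expected counts (row total × column total / N):
  High, In-person: 163×127/421 = 49.1710
  High, Hybrid: 163×116/421 = 44.9121
  High, Online: 163×178/421 = 68.9169
  Medium, In-person: 106×127/421 = 31.9762
  Medium, Hybrid: 106×116/421 = 29.2067
  Medium, Online: 106×178/421 = 44.8171
  Low, In-person: 152×127/421 = 45.8527
  Low, Hybrid: 152×116/421 = 41.8812
  Low, Online: 152×178/421 = 64.2660
Contributions (O − E)²/E:
  (86 − 49.1710)²/49.1710 = 27.5849
  (52 − 44.9121)²/44.9121 = 1.1186
  (25 − 68.9169)²/68.9169 = 27.9858
  (26 − 31.9762)²/31.9762 = 1.1169
  (16 − 29.2067)²/29.2067 = 5.9718
  (64 − 44.8171)²/44.8171 = 8.2108
  (15 − 45.8527)²/45.8527 = 20.7597
  (48 − 41.8812)²/41.8812 = 0.8940
  (89 − 64.2660)²/64.2660 = 9.5194
χ² = 27.5849 + 1.1186 + 27.9858 + 1.1169 + 5.9718 + 8.2108 + 20.7597 + 0.8940 + 9.5194 = 103.162

103.162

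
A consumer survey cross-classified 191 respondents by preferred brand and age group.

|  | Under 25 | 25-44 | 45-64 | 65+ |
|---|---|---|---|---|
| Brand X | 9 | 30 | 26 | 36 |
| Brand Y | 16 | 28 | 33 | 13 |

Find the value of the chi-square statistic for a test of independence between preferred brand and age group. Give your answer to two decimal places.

Row totals: 101, 90. Column totals: 25, 58, 59, 49. Grand total N = 191.
Expected counts (row total × column total / N):
  Brand X, Under 25: 101×25/191 = 13.220
  Brand X, 25-44: 101×58/191 = 30.670
  Brand X, 45-64: 101×59/191 = 31.199
  Brand X, 65+: 101×49/191 = 25.911
  Brand Y, Under 25: 90×25/191 = 11.780
  Brand Y, 25-44: 90×58/191 = 27.330
  Brand Y, 45-64: 90×59/191 = 27.801
  Brand Y, 65+: 90×49/191 = 23.089
Contributions (O − E)²/E:
  (9 − 13.220)²/13.220 = 1.3471
  (30 − 30.670)²/30.670 = 0.0146
  (26 − 31.199)²/31.199 = 0.8664
  (36 − 25.911)²/25.911 = 3.9284
  (16 − 11.780)²/11.780 = 1.5117
  (28 − 27.330)²/27.330 = 0.0164
  (33 − 27.801)²/27.801 = 0.9723
  (13 − 23.089)²/23.089 = 4.4085
χ² = 1.3471 + 0.0146 + 0.8664 + 3.9284 + 1.5117 + 0.0164 + 0.9723 + 4.4085 = 13.07

13.07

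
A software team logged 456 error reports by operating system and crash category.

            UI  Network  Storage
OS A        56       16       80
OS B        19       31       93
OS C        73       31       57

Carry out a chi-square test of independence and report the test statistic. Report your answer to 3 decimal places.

44.758

Row totals: 152, 143, 161. Column totals: 148, 78, 230. Grand total N = 456.
Expected counts (row total × column total / N):
  OS A, UI: 152×148/456 = 49.3333
  OS A, Network: 152×78/456 = 26.0000
  OS A, Storage: 152×230/456 = 76.6667
  OS B, UI: 143×148/456 = 46.4123
  OS B, Network: 143×78/456 = 24.4605
  OS B, Storage: 143×230/456 = 72.1272
  OS C, UI: 161×148/456 = 52.2544
  OS C, Network: 161×78/456 = 27.5395
  OS C, Storage: 161×230/456 = 81.2061
Contributions (O − E)²/E:
  (56 − 49.3333)²/49.3333 = 0.9009
  (16 − 26.0000)²/26.0000 = 3.8462
  (80 − 76.6667)²/76.6667 = 0.1449
  (19 − 46.4123)²/46.4123 = 16.1904
  (31 − 24.4605)²/24.4605 = 1.7483
  (93 − 72.1272)²/72.1272 = 6.0404
  (73 − 52.2544)²/52.2544 = 8.2362
  (31 − 27.5395)²/27.5395 = 0.4348
  (57 − 81.2061)²/81.2061 = 7.2154
χ² = 0.9009 + 3.8462 + 0.1449 + 16.1904 + 1.7483 + 6.0404 + 8.2362 + 0.4348 + 7.2154 = 44.758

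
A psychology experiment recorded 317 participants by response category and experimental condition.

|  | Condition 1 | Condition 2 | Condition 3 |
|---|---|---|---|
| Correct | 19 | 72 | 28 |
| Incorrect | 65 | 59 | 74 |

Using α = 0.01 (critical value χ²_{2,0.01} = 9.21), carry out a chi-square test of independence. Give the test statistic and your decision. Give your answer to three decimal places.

Row totals: 119, 198. Column totals: 84, 131, 102. Grand total N = 317.
Expected counts (row total × column total / N):
  Correct, Condition 1: 119×84/317 = 31.53312
  Correct, Condition 2: 119×131/317 = 49.17666
  Correct, Condition 3: 119×102/317 = 38.29022
  Incorrect, Condition 1: 198×84/317 = 52.46688
  Incorrect, Condition 2: 198×131/317 = 81.82334
  Incorrect, Condition 3: 198×102/317 = 63.70978
Contributions (O − E)²/E:
  (19 − 31.53312)²/31.53312 = 4.9814
  (72 − 49.17666)²/49.17666 = 10.5925
  (28 − 38.29022)²/38.29022 = 2.7654
  (65 − 52.46688)²/52.46688 = 2.9939
  (59 − 81.82334)²/81.82334 = 6.3662
  (74 − 63.70978)²/63.70978 = 1.6620
χ² = 4.9814 + 10.5925 + 2.7654 + 2.9939 + 6.3662 + 1.6620 = 29.361
df = (2−1)(3−1) = 2. Since 29.361 > 9.21, reject the null hypothesis of independence at α = 0.01.

29.361; reject H₀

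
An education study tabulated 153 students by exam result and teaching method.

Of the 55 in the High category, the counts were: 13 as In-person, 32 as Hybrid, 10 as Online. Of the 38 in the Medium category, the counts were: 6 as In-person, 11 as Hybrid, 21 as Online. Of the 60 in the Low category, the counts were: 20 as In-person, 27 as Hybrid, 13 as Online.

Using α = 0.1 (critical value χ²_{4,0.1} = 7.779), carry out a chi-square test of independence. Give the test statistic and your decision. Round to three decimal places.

19.607; reject H₀

Row totals: 55, 38, 60. Column totals: 39, 70, 44. Grand total N = 153.
Expected counts (row total × column total / N):
  High, In-person: 55×39/153 = 14.0196
  High, Hybrid: 55×70/153 = 25.1634
  High, Online: 55×44/153 = 15.8170
  Medium, In-person: 38×39/153 = 9.6863
  Medium, Hybrid: 38×70/153 = 17.3856
  Medium, Online: 38×44/153 = 10.9281
  Low, In-person: 60×39/153 = 15.2941
  Low, Hybrid: 60×70/153 = 27.4510
  Low, Online: 60×44/153 = 17.2549
Contributions (O − E)²/E:
  (13 − 14.0196)²/14.0196 = 0.0742
  (32 − 25.1634)²/25.1634 = 1.8574
  (10 − 15.8170)²/15.8170 = 2.1393
  (6 − 9.6863)²/9.6863 = 1.4029
  (11 − 17.3856)²/17.3856 = 2.3454
  (21 − 10.9281)²/10.9281 = 9.2828
  (20 − 15.2941)²/15.2941 = 1.4480
  (27 − 27.4510)²/27.4510 = 0.0074
  (13 − 17.2549)²/17.2549 = 1.0492
χ² = 0.0742 + 1.8574 + 2.1393 + 1.4029 + 2.3454 + 9.2828 + 1.4480 + 0.0074 + 1.0492 = 19.607
df = (3−1)(3−1) = 4. Since 19.607 > 7.779, reject the null hypothesis of independence at α = 0.1.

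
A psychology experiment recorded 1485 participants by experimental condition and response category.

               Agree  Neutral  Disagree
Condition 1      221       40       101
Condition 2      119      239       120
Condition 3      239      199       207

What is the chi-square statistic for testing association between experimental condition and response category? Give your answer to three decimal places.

Row totals: 362, 478, 645. Column totals: 579, 478, 428. Grand total N = 1485.
Expected counts (row total × column total / N):
  Condition 1, Agree: 362×579/1485 = 141.14343
  Condition 1, Neutral: 362×478/1485 = 116.52256
  Condition 1, Disagree: 362×428/1485 = 104.33401
  Condition 2, Agree: 478×579/1485 = 186.37172
  Condition 2, Neutral: 478×478/1485 = 153.86128
  Condition 2, Disagree: 478×428/1485 = 137.76700
  Condition 3, Agree: 645×579/1485 = 251.48485
  Condition 3, Neutral: 645×478/1485 = 207.61616
  Condition 3, Disagree: 645×428/1485 = 185.89899
Contributions (O − E)²/E:
  (221 − 141.14343)²/141.14343 = 45.1815
  (40 − 116.52256)²/116.52256 = 50.2538
  (101 − 104.33401)²/104.33401 = 0.1065
  (119 − 186.37172)²/186.37172 = 24.3543
  (239 − 153.86128)²/153.86128 = 47.1113
  (120 − 137.76700)²/137.76700 = 2.2913
  (239 − 251.48485)²/251.48485 = 0.6198
  (199 − 207.61616)²/207.61616 = 0.3576
  (207 − 185.89899)²/185.89899 = 2.3951
χ² = 45.1815 + 50.2538 + 0.1065 + 24.3543 + 47.1113 + 2.2913 + 0.6198 + 0.3576 + 2.3951 = 172.671

172.671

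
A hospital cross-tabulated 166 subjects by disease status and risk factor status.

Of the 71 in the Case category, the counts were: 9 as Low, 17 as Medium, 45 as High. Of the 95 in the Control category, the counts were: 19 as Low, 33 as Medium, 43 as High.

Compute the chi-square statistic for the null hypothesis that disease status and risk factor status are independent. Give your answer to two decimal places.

5.38

Row totals: 71, 95. Column totals: 28, 50, 88. Grand total N = 166.
Expected counts (row total × column total / N):
  Case, Low: 71×28/166 = 11.976
  Case, Medium: 71×50/166 = 21.386
  Case, High: 71×88/166 = 37.639
  Control, Low: 95×28/166 = 16.024
  Control, Medium: 95×50/166 = 28.614
  Control, High: 95×88/166 = 50.361
Contributions (O − E)²/E:
  (9 − 11.976)²/11.976 = 0.7395
  (17 − 21.386)²/21.386 = 0.8995
  (45 − 37.639)²/37.639 = 1.4396
  (19 − 16.024)²/16.024 = 0.5527
  (33 − 28.614)²/28.614 = 0.6723
  (43 − 50.361)²/50.361 = 1.0759
χ² = 0.7395 + 0.8995 + 1.4396 + 0.5527 + 0.6723 + 1.0759 = 5.38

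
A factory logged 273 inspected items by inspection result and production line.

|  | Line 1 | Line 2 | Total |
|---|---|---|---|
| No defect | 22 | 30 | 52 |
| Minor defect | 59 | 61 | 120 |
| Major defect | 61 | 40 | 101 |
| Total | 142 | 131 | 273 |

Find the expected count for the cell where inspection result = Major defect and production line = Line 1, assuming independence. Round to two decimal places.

Row total (Major defect) = 101; column total (Line 1) = 142; grand total N = 273.
Expected count = (row total × column total) / N = 101 × 142 / 273 = 52.53.

52.53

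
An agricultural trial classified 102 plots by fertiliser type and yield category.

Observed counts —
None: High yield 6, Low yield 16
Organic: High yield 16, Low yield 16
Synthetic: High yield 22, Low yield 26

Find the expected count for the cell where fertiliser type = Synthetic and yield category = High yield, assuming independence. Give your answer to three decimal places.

Row total (Synthetic) = 48; column total (High yield) = 44; grand total N = 102.
Expected count = (row total × column total) / N = 48 × 44 / 102 = 20.706.

20.706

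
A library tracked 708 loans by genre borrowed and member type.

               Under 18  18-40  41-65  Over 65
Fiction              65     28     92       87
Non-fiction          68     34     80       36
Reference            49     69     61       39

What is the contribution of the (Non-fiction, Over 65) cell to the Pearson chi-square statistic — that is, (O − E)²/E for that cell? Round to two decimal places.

3.86

Row total (Non-fiction) = 218; column total (Over 65) = 162; N = 708.
Expected count E = 218 × 162 / 708 = 49.881.
Contribution = (O − E)²/E = (36 − 49.881)² / 49.881 = 3.86.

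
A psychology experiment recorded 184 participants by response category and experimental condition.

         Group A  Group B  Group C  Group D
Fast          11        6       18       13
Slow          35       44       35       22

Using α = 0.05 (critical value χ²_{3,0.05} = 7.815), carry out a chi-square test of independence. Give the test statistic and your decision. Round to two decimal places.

Row totals: 48, 136. Column totals: 46, 50, 53, 35. Grand total N = 184.
Expected counts (row total × column total / N):
  Fast, Group A: 48×46/184 = 12.000
  Fast, Group B: 48×50/184 = 13.043
  Fast, Group C: 48×53/184 = 13.826
  Fast, Group D: 48×35/184 = 9.130
  Slow, Group A: 136×46/184 = 34.000
  Slow, Group B: 136×50/184 = 36.957
  Slow, Group C: 136×53/184 = 39.174
  Slow, Group D: 136×35/184 = 25.870
Contributions (O − E)²/E:
  (11 − 12.000)²/12.000 = 0.0833
  (6 − 13.043)²/13.043 = 3.8031
  (18 − 13.826)²/13.826 = 1.2601
  (13 − 9.130)²/9.130 = 1.6404
  (35 − 34.000)²/34.000 = 0.0294
  (44 − 36.957)²/36.957 = 1.3422
  (35 − 39.174)²/39.174 = 0.4447
  (22 − 25.870)²/25.870 = 0.5789
χ² = 0.0833 + 3.8031 + 1.2601 + 1.6404 + 0.0294 + 1.3422 + 0.4447 + 0.5789 = 9.18
df = (2−1)(4−1) = 3. Since 9.18 > 7.815, reject the null hypothesis of independence at α = 0.05.

9.18; reject H₀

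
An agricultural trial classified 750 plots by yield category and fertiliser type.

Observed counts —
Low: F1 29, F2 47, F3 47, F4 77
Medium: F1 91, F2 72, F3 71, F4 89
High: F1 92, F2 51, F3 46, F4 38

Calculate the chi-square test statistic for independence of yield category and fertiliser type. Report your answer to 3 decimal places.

44.618

Row totals: 200, 323, 227. Column totals: 212, 170, 164, 204. Grand total N = 750.
Expected counts (row total × column total / N):
  Low, F1: 200×212/750 = 56.53333
  Low, F2: 200×170/750 = 45.33333
  Low, F3: 200×164/750 = 43.73333
  Low, F4: 200×204/750 = 54.40000
  Medium, F1: 323×212/750 = 91.30133
  Medium, F2: 323×170/750 = 73.21333
  Medium, F3: 323×164/750 = 70.62933
  Medium, F4: 323×204/750 = 87.85600
  High, F1: 227×212/750 = 64.16533
  High, F2: 227×170/750 = 51.45333
  High, F3: 227×164/750 = 49.63733
  High, F4: 227×204/750 = 61.74400
Contributions (O − E)²/E:
  (29 − 56.53333)²/56.53333 = 13.4095
  (47 − 45.33333)²/45.33333 = 0.0613
  (47 − 43.73333)²/43.73333 = 0.2440
  (77 − 54.40000)²/54.40000 = 9.3890
  (91 − 91.30133)²/91.30133 = 0.0010
  (72 − 73.21333)²/73.21333 = 0.0201
  (71 − 70.62933)²/70.62933 = 0.0019
  (89 − 87.85600)²/87.85600 = 0.0149
  (92 − 64.16533)²/64.16533 = 12.0746
  (51 − 51.45333)²/51.45333 = 0.0040
  (46 − 49.63733)²/49.63733 = 0.2665
  (38 − 61.74400)²/61.74400 = 9.1309
χ² = 13.4095 + 0.0613 + 0.2440 + 9.3890 + 0.0010 + 0.0201 + 0.0019 + 0.0149 + 12.0746 + 0.0040 + 0.2665 + 9.1309 = 44.618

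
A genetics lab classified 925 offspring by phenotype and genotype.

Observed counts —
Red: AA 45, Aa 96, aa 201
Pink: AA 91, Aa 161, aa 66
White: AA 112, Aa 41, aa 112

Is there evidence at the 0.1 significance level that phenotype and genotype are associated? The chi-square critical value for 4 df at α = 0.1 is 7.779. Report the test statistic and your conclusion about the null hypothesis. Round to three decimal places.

164.398; reject H₀

Row totals: 342, 318, 265. Column totals: 248, 298, 379. Grand total N = 925.
Expected counts (row total × column total / N):
  Red, AA: 342×248/925 = 91.6930
  Red, Aa: 342×298/925 = 110.1795
  Red, aa: 342×379/925 = 140.1276
  Pink, AA: 318×248/925 = 85.2584
  Pink, Aa: 318×298/925 = 102.4476
  Pink, aa: 318×379/925 = 130.2941
  White, AA: 265×248/925 = 71.0486
  White, Aa: 265×298/925 = 85.3730
  White, aa: 265×379/925 = 108.5784
Contributions (O − E)²/E:
  (45 − 91.6930)²/91.6930 = 23.7776
  (96 − 110.1795)²/110.1795 = 1.8248
  (201 − 140.1276)²/140.1276 = 26.4434
  (91 − 85.2584)²/85.2584 = 0.3867
  (161 − 102.4476)²/102.4476 = 33.4648
  (66 − 130.2941)²/130.2941 = 31.7262
  (112 − 71.0486)²/71.0486 = 23.6038
  (41 − 85.3730)²/85.3730 = 23.0631
  (112 − 108.5784)²/108.5784 = 0.1078
χ² = 23.7776 + 1.8248 + 26.4434 + 0.3867 + 33.4648 + 31.7262 + 23.6038 + 23.0631 + 0.1078 = 164.398
df = (3−1)(3−1) = 4. Since 164.398 > 7.779, reject the null hypothesis of independence at α = 0.1.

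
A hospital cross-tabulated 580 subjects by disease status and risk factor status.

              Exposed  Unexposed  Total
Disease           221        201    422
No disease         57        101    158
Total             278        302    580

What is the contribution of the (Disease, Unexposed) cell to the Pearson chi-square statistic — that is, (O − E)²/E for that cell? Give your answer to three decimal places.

Row total (Disease) = 422; column total (Unexposed) = 302; N = 580.
Expected count E = 422 × 302 / 580 = 219.7310.
Contribution = (O − E)²/E = (201 − 219.7310)² / 219.7310 = 1.597.

1.597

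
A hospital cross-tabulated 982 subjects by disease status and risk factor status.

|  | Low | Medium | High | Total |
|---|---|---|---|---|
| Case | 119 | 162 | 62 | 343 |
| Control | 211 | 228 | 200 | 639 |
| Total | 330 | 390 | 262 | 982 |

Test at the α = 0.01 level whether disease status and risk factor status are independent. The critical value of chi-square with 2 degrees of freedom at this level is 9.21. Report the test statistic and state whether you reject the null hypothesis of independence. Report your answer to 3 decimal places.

Grand total N = 982.
Expected counts (row total × column total / N):
  Case, Low: 343×330/982 = 115.2648
  Case, Medium: 343×390/982 = 136.2220
  Case, High: 343×262/982 = 91.5132
  Control, Low: 639×330/982 = 214.7352
  Control, Medium: 639×390/982 = 253.7780
  Control, High: 639×262/982 = 170.4868
Contributions (O − E)²/E:
  (119 − 115.2648)²/115.2648 = 0.1210
  (162 − 136.2220)²/136.2220 = 4.8781
  (62 − 91.5132)²/91.5132 = 9.5181
  (211 − 214.7352)²/214.7352 = 0.0650
  (228 − 253.7780)²/253.7780 = 2.6185
  (200 − 170.4868)²/170.4868 = 5.1091
χ² = 0.1210 + 4.8781 + 9.5181 + 0.0650 + 2.6185 + 5.1091 = 22.310
df = (2−1)(3−1) = 2. Since 22.310 > 9.21, reject the null hypothesis of independence at α = 0.01.

22.310; reject H₀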